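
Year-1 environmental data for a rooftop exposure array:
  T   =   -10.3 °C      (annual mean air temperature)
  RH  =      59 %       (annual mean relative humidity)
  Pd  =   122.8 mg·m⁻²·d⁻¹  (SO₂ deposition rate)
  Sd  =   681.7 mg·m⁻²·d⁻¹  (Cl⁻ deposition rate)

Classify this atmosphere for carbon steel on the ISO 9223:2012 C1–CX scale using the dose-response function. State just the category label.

carbon steel: f(T) = +0.150·(T−10) [T≤10 °C] = -3.0450
  sulphur-dioxide contribution → 3.345 μm/a
  chloride contribution → 27.04 μm/a
  total first-year rate 30.39 μm/a
Category bounds: 25…50 μm/a bracket r_corr ⇒ C3

C3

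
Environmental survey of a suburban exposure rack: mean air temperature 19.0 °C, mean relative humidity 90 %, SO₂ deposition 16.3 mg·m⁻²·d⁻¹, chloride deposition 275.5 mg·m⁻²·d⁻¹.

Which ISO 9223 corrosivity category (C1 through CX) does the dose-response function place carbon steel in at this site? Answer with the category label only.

carbon steel: temperature factor f = -0.054·(9.0) = -0.4860
  sulphur-dioxide contribution → 28.12 μm/a
  chloride contribution → 138.5 μm/a
  ⇒ r_corr(carbon steel) = 166.6 μm/a
167 μm/a falls in (80, 200] for carbon steel → category C5

C5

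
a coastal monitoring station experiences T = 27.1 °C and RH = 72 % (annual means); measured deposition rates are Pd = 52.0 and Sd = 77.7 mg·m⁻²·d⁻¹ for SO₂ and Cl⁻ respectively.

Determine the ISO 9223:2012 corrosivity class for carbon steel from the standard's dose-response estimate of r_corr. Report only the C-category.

carbon steel: f(T) = -0.054·(T−10) [T>10 °C] = -0.9234
  SO₂ term: 1.77·52.0^0.52·exp(0.02·72-0.9234) = 23.16
  Cl⁻ term: 0.102·77.7^0.62·exp(0.033·72+0.04·27.1) = 48.23
  r_corr = 23.16 + 48.23 = 71.39 μm/a
Category bounds: 50…80 μm/a bracket r_corr ⇒ C4

C4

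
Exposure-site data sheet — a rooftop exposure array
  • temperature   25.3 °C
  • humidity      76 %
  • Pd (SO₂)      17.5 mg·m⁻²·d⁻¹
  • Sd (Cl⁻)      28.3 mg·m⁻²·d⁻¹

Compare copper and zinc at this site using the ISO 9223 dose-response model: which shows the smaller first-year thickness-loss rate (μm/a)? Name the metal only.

copper

copper: T>10 °C ⇒ hinge -0.080·(25.3−10) = -1.2240
  sulphur-dioxide contribution → 0.2906 μm/a
  chloride contribution → 1.347 μm/a
  ⇒ r_corr(copper) = 1.637 μm/a
zinc: temperature factor f = -0.071·(15.3) = -1.0863
  sulphur-dioxide contribution → 0.5059 μm/a
  chloride contribution → 1.856 μm/a
  ⇒ r_corr(zinc) = 2.362 μm/a
Ordering by μm/a: zinc (2.36) > copper (1.64)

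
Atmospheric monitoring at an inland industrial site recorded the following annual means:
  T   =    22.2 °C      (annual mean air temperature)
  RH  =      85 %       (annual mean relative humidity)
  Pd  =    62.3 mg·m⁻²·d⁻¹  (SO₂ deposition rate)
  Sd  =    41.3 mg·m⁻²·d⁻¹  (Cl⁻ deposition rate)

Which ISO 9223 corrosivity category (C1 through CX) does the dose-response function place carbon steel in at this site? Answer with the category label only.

C5

carbon steel: temperature factor f = -0.054·(12.2) = -0.6588
  SO₂ term: 1.77·62.3^0.52·exp(0.02·85-0.6588) = 42.98
  Sd branch = 0.102·Sd^0.62·e^(0.033·RH+0.04·T) = 41.15 μm/a
  sum: 42.98 + 41.15 → r_corr = 84.13 μm/a
Category bounds: 80…200 μm/a bracket r_corr ⇒ C5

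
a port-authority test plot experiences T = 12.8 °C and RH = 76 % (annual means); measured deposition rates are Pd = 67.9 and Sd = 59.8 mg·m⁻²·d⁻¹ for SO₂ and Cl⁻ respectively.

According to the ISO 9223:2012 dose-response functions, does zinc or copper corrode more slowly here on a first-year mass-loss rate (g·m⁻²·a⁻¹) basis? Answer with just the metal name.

copper

zinc: T>10 °C ⇒ hinge -0.071·(12.8−10) = -0.1988
  Pd branch = 0.0129·Pd^0.44·e^(0.046·RH+f) = 2.231 μm/a
  Sd branch = 0.0175·Sd^0.57·e^(0.008·RH+0.085·T) = 0.9825 μm/a
  sum: 2.231 + 0.9825 → r_corr = 3.214 μm/a
  mass loss = 3.214 μm/a × 7.14 g/cm³ = 22.95 g·m⁻²·a⁻¹
copper: T>10 °C ⇒ hinge -0.080·(12.8−10) = -0.2240
  SO₂ term: 0.0053·67.9^0.26·exp(0.059·76-0.2240) = 1.124
  Cl⁻ term: 0.01025·59.8^0.27·exp(0.036·76+0.049·12.8) = 0.8934
  r_corr = 1.124 + 0.8934 = 2.017 μm/a
  mass loss = 2.017 μm/a × 8.96 g/cm³ = 18.07 g·m⁻²·a⁻¹
Ordering by g·m⁻²·a⁻¹: zinc (22.9) > copper (18.1)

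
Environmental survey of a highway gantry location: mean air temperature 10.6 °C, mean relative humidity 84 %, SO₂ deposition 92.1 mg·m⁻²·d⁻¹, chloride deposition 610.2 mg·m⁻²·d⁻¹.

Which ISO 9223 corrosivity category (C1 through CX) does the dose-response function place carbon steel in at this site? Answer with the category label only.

carbon steel: f(T) = -0.054·(T−10) [T>10 °C] = -0.0324
  SO₂ term: 1.77·92.1^0.52·exp(0.02·84-0.0324) = 96.59
  Sd branch = 0.102·Sd^0.62·e^(0.033·RH+0.04·T) = 132.9 μm/a
  sum: 96.59 + 132.9 → r_corr = 229.5 μm/a
Category bounds: 200…700 μm/a bracket r_corr ⇒ CX

CX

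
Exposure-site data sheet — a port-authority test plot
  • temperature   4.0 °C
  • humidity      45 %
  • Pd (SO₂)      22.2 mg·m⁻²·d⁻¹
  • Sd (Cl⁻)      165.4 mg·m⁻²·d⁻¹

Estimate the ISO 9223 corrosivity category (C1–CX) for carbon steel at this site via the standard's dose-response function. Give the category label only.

C2

carbon steel: f(T) = +0.150·(T−10) [T≤10 °C] = -0.9000
  sulphur-dioxide contribution → 8.873 μm/a
  chloride contribution → 12.55 μm/a
  ⇒ r_corr(carbon steel) = 21.42 μm/a
ISO 9223 Table 2 (carbon steel): 1.3 < 21.4 ≤ 25 μm/a ⇒ C2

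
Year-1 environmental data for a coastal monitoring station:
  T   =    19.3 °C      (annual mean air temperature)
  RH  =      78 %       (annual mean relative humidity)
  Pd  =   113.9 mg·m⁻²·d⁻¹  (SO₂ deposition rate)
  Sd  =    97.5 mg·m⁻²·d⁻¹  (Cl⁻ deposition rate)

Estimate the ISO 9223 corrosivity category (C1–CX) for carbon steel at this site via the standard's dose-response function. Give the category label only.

carbon steel: f(T) = -0.054·(T−10) [T>10 °C] = -0.5022
  Pd branch = 1.77·Pd^0.52·e^(0.02·RH+f) = 59.81 μm/a
  Cl⁻ term: 0.102·97.5^0.62·exp(0.033·78+0.04·19.3) = 49.54
  sum: 59.81 + 49.54 → r_corr = 109.3 μm/a
109 μm/a falls in (80, 200] for carbon steel → category C5

C5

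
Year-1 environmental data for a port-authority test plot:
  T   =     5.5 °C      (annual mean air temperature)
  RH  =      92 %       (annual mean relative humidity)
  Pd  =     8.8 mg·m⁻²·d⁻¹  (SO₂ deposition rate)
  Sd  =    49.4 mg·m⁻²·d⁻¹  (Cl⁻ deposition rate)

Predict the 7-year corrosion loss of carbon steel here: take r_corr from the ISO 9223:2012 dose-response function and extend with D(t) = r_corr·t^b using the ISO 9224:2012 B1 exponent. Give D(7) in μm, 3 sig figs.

D(7) = 131 μm

carbon steel: f(T) = +0.150·(T−10) [T≤10 °C] = -0.6750
  Pd branch = 1.77·Pd^0.52·e^(0.02·RH+f) = 17.58 μm/a
  Sd branch = 0.102·Sd^0.62·e^(0.033·RH+0.04·T) = 29.7 μm/a
  r_corr = 17.58 + 29.7 = 47.28 μm/a
ISO 9224: D(t) = r_corr · t^b with b = 0.523 (carbon steel, B1)
  D(7) = 47.28 × 7^0.523 = 47.28 × 2.767 = 130.8 μm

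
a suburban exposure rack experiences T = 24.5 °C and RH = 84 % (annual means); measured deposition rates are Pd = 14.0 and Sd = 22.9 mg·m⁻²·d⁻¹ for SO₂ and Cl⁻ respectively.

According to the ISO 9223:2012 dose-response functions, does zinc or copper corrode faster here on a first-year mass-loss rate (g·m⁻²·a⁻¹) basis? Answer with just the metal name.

copper

zinc: T>10 °C ⇒ hinge -0.071·(24.5−10) = -1.0295
  sulphur-dioxide contribution → 0.7013 μm/a
  chloride contribution → 1.638 μm/a
  ⇒ r_corr(zinc) = 2.34 μm/a
  mass loss = 2.34 μm/a × 7.14 g/cm³ = 16.71 g·m⁻²·a⁻¹
copper: f(T) = -0.080·(T−10) [T>10 °C] = -1.1600
  sulphur-dioxide contribution → 0.4687 μm/a
  chloride contribution → 1.631 μm/a
  total first-year rate 2.1 μm/a
  mass loss = 2.1 μm/a × 8.96 g/cm³ = 18.82 g·m⁻²·a⁻¹
Ordering by g·m⁻²·a⁻¹: copper (18.8) > zinc (16.7)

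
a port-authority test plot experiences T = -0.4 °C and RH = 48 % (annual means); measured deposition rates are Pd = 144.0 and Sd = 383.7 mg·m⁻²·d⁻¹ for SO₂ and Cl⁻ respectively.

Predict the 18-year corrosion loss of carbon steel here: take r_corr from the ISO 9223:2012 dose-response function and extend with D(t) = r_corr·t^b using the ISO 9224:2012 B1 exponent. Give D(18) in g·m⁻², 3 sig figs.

D(18) = 1.15e+03 g·m⁻²

carbon steel: T≤10 °C ⇒ hinge +0.150·(-0.4−10) = -1.5600
  sulphur-dioxide contribution → 12.87 μm/a
  chloride contribution → 19.57 μm/a
  total first-year rate 32.45 μm/a
ISO 9224: D(t) = r_corr · t^b with b = 0.523 (carbon steel, B1)
  D(18) = 32.45 × 18^0.523 = 32.45 × 4.534 = 147.1 μm
  Mass loss = 147.1 μm × 7.85 g/cm³ = 1155 g·m⁻²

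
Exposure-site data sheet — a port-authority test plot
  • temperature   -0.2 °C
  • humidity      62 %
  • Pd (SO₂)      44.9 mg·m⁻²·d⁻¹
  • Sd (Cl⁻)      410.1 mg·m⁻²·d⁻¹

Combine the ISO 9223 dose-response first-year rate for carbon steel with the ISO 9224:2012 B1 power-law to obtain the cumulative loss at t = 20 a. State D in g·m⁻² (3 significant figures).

D(20) = 1.59e+03 g·m⁻²

carbon steel: T≤10 °C ⇒ hinge +0.150·(-0.2−10) = -1.5300
  Pd branch = 1.77·Pd^0.52·e^(0.02·RH+f) = 9.576 μm/a
  Cl⁻ term: 0.102·410.1^0.62·exp(0.033·62+0.04·-0.2) = 32.64
  r_corr = 9.576 + 32.64 = 42.21 μm/a
Long-term exponent b (ISO 9224 Table 2, B1) = 0.523
  D(20) = 42.21 × 20^0.523 = 42.21 × 4.791 = 202.2 μm
  Mass loss = 202.2 μm × 7.85 g/cm³ = 1588 g·m⁻²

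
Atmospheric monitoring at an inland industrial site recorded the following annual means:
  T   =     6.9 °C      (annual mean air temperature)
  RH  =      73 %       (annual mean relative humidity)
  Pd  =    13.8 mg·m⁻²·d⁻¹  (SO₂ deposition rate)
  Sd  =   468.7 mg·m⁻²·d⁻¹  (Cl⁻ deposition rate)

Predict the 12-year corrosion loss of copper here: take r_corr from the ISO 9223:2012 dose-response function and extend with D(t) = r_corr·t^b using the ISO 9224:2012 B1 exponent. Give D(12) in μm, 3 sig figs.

copper: f(T) = +0.126·(T−10) [T≤10 °C] = -0.3906
  SO₂ term: 0.0053·13.8^0.26·exp(0.059·73-0.3906) = 0.5266
  Sd branch = 0.01025·Sd^0.27·e^(0.036·RH+0.049·T) = 1.047 μm/a
  sum: 0.5266 + 1.047 → r_corr = 1.574 μm/a
Long-term exponent b (ISO 9224 Table 2, B1) = 0.667
  D(12) = 1.574 × 12^0.667 = 1.574 × 5.246 = 8.256 μm

D(12) = 8.26 μm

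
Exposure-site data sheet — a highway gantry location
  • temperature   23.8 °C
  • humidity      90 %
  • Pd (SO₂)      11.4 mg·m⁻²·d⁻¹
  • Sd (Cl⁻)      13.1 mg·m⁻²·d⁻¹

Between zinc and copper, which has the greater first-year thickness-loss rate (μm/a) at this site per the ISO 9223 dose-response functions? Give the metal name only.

copper

zinc: temperature factor f = -0.071·(13.8) = -0.9798
  SO₂ term: 0.0129·11.4^0.44·exp(0.046·90-0.9798) = 0.8873
  Sd branch = 0.0175·Sd^0.57·e^(0.008·RH+0.085·T) = 1.178 μm/a
  sum: 0.8873 + 1.178 → r_corr = 2.065 μm/a
copper: f(T) = -0.080·(T−10) [T>10 °C] = -1.1040
  SO₂ term: 0.0053·11.4^0.26·exp(0.059·90-1.1040) = 0.6694
  Cl⁻ term: 0.01025·13.1^0.27·exp(0.036·90+0.049·23.8) = 1.683
  r_corr = 0.6694 + 1.683 = 2.352 μm/a
Ordering by μm/a: copper (2.35) > zinc (2.07)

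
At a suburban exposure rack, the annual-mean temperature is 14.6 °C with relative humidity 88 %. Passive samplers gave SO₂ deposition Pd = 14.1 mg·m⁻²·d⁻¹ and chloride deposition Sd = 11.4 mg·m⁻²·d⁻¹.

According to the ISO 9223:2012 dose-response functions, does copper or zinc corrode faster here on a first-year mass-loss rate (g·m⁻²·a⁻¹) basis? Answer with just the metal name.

copper

copper: temperature factor f = -0.080·(4.6) = -0.3680
  SO₂ term: 0.0053·14.1^0.26·exp(0.059·88-0.3680) = 1.313
  Cl⁻ term: 0.01025·11.4^0.27·exp(0.036·88+0.049·14.6) = 0.9608
  sum: 1.313 + 0.9608 → r_corr = 2.273 μm/a
  mass loss = 2.273 μm/a × 8.96 g/cm³ = 20.37 g·m⁻²·a⁻¹
zinc: T>10 °C ⇒ hinge -0.071·(14.6−10) = -0.3266
  Pd branch = 0.0129·Pd^0.44·e^(0.046·RH+f) = 1.708 μm/a
  Cl⁻ term: 0.0175·11.4^0.57·exp(0.008·88+0.085·14.6) = 0.49
  sum: 1.708 + 0.49 → r_corr = 2.198 μm/a
  mass loss = 2.198 μm/a × 7.14 g/cm³ = 15.69 g·m⁻²·a⁻¹
Ordering by g·m⁻²·a⁻¹: copper (20.4) > zinc (15.7)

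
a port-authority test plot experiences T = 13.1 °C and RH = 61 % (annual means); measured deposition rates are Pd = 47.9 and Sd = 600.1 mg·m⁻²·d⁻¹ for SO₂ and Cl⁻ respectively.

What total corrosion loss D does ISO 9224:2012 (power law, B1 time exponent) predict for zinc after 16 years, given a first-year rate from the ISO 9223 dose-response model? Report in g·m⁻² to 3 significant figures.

zinc: temperature factor f = -0.071·(3.1) = -0.2201
  SO₂ term: 0.0129·47.9^0.44·exp(0.046·61-0.2201) = 0.9397
  Cl⁻ term: 0.0175·600.1^0.57·exp(0.008·61+0.085·13.1) = 3.328
  r_corr = 0.9397 + 3.328 = 4.267 μm/a
Power-law: D(16) = r_corr · 16^0.813
  D(16) = 4.267 × 16^0.813 = 4.267 × 9.527 = 40.65 μm
  Mass loss = 40.65 μm × 7.14 g/cm³ = 290.3 g·m⁻²

D(16) = 290 g·m⁻²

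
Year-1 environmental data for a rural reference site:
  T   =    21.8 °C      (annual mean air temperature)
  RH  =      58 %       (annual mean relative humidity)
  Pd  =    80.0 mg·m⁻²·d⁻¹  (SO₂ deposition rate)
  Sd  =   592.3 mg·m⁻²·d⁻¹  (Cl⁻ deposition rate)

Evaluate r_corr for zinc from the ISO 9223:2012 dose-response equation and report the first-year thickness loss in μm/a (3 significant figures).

zinc: f(T) = -0.071·(T−10) [T>10 °C] = -0.8378
  sulphur-dioxide contribution → 0.5531 μm/a
  chloride contribution → 6.755 μm/a
  ⇒ r_corr(zinc) = 7.308 μm/a

r_corr = 7.31 μm/a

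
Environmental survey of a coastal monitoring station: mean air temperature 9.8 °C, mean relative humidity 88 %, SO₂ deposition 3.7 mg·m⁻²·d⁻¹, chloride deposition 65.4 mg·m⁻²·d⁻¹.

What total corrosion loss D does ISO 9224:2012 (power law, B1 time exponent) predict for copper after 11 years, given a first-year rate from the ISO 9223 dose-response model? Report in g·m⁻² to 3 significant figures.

copper: temperature factor f = +0.126·(-0.2) = -0.0252
  sulphur-dioxide contribution → 1.306 μm/a
  chloride contribution → 1.217 μm/a
  total first-year rate 2.523 μm/a
ISO 9224: D(t) = r_corr · t^b with b = 0.667 (copper, B1)
  D(11) = 2.523 × 11^0.667 = 2.523 × 4.95 = 12.49 μm
  Mass loss = 12.49 μm × 8.96 g/cm³ = 111.9 g·m⁻²

D(11) = 112 g·m⁻²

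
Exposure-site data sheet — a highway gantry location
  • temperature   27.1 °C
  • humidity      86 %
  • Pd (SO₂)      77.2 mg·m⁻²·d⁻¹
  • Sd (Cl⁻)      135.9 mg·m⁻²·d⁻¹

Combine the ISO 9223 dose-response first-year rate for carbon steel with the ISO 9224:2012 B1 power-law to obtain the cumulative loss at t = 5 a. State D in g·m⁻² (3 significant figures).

carbon steel: T>10 °C ⇒ hinge -0.054·(27.1−10) = -0.9234
  SO₂ term: 1.77·77.2^0.52·exp(0.02·86-0.9234) = 37.63
  Cl⁻ term: 0.102·135.9^0.62·exp(0.033·86+0.04·27.1) = 108.3
  r_corr = 37.63 + 108.3 = 145.9 μm/a
Long-term exponent b (ISO 9224 Table 2, B1) = 0.523
  D(5) = 145.9 × 5^0.523 = 145.9 × 2.32 = 338.5 μm
  Mass loss = 338.5 μm × 7.85 g/cm³ = 2657 g·m⁻²

D(5) = 2.66e+03 g·m⁻²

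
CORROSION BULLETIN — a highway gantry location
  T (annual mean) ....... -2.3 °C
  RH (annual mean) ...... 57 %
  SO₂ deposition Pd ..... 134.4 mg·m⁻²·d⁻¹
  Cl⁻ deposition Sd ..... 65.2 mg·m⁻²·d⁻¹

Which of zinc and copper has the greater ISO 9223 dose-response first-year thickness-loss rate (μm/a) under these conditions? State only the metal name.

zinc

zinc: temperature factor f = +0.038·(-12.3) = -0.4674
  sulphur-dioxide contribution → 0.9612 μm/a
  chloride contribution → 0.2456 μm/a
  ⇒ r_corr(zinc) = 1.207 μm/a
copper: temperature factor f = +0.126·(-12.3) = -1.5498
  sulphur-dioxide contribution → 0.1162 μm/a
  chloride contribution → 0.2202 μm/a
  total first-year rate 0.3364 μm/a
Ordering by μm/a: zinc (1.21) > copper (0.336)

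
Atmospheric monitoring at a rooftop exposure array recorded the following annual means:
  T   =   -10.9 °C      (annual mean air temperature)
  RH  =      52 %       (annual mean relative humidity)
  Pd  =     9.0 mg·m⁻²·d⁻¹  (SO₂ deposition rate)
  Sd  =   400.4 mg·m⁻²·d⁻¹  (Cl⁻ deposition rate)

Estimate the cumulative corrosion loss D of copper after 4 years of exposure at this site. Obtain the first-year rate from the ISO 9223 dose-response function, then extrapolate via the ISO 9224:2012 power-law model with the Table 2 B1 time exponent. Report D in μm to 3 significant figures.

D(4) = 0.533 μm

copper: f(T) = +0.126·(T−10) [T≤10 °C] = -2.6334
  sulphur-dioxide contribution → 0.01449 μm/a
  chloride contribution → 0.197 μm/a
  total first-year rate 0.2115 μm/a
ISO 9224: D(t) = r_corr · t^b with b = 0.667 (copper, B1)
  D(4) = 0.2115 × 4^0.667 = 0.2115 × 2.521 = 0.5331 μm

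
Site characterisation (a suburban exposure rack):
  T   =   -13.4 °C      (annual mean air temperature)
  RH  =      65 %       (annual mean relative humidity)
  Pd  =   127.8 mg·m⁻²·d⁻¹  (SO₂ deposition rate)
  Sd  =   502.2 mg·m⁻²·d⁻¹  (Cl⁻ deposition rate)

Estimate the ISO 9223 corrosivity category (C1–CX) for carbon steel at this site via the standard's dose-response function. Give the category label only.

carbon steel: T≤10 °C ⇒ hinge +0.150·(-13.4−10) = -3.5100
  SO₂ term: 1.77·127.8^0.52·exp(0.02·65-3.5100) = 2.419
  Cl⁻ term: 0.102·502.2^0.62·exp(0.033·65+0.04·-13.4) = 24.09
  sum: 2.419 + 24.09 → r_corr = 26.51 μm/a
ISO 9223 Table 2 (carbon steel): 25 < 26.5 ≤ 50 μm/a ⇒ C3

C3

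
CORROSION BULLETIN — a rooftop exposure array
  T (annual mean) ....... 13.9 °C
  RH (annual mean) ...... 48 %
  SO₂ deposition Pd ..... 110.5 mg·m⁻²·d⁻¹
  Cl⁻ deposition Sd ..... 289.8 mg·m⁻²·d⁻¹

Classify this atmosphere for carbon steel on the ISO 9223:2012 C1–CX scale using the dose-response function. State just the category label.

carbon steel: temperature factor f = -0.054·(3.9) = -0.2106
  Pd branch = 1.77·Pd^0.52·e^(0.02·RH+f) = 43.25 μm/a
  Sd branch = 0.102·Sd^0.62·e^(0.033·RH+0.04·T) = 29.14 μm/a
  r_corr = 43.25 + 29.14 = 72.39 μm/a
72.4 μm/a falls in (50, 80] for carbon steel → category C4

C4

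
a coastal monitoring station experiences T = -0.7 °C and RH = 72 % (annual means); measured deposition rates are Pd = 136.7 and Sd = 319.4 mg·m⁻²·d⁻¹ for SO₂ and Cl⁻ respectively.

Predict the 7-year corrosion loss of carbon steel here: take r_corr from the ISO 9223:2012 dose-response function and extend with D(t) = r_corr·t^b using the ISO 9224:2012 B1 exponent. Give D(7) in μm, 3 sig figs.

carbon steel: f(T) = +0.150·(T−10) [T≤10 °C] = -1.6050
  sulphur-dioxide contribution → 19.36 μm/a
  chloride contribution → 38.11 μm/a
  ⇒ r_corr(carbon steel) = 57.47 μm/a
Power-law: D(7) = r_corr · 7^0.523
  D(7) = 57.47 × 7^0.523 = 57.47 × 2.767 = 159 μm

D(7) = 159 μm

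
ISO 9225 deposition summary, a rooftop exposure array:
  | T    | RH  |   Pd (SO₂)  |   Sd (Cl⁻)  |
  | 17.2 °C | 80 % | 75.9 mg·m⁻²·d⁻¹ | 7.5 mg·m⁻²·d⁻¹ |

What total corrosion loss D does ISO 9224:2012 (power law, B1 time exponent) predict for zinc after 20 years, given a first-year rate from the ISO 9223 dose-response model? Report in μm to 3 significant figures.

zinc: f(T) = -0.071·(T−10) [T>10 °C] = -0.5112
  SO₂ term: 0.0129·75.9^0.44·exp(0.046·80-0.5112) = 2.061
  Cl⁻ term: 0.0175·7.5^0.57·exp(0.008·80+0.085·17.2) = 0.4516
  r_corr = 2.061 + 0.4516 = 2.513 μm/a
Long-term exponent b (ISO 9224 Table 2, B1) = 0.813
  D(20) = 2.513 × 20^0.813 = 2.513 × 11.42 = 28.7 μm

D(20) = 28.7 μm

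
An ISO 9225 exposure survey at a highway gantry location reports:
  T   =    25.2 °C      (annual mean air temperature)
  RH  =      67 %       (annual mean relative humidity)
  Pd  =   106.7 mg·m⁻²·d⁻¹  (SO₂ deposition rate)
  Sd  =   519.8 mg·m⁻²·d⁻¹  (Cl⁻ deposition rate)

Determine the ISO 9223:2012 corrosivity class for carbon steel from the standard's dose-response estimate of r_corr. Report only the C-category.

carbon steel: f(T) = -0.054·(T−10) [T>10 °C] = -0.8208
  sulphur-dioxide contribution → 33.74 μm/a
  chloride contribution → 123.1 μm/a
  ⇒ r_corr(carbon steel) = 156.9 μm/a
ISO 9223 Table 2 (carbon steel): 80 < 157 ≤ 200 μm/a ⇒ C5

C5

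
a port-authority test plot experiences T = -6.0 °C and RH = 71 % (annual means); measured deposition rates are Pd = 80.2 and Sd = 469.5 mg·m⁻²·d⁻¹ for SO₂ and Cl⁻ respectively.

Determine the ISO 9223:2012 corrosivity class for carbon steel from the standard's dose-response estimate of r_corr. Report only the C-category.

carbon steel: temperature factor f = +0.150·(-16.0) = -2.4000
  sulphur-dioxide contribution → 6.494 μm/a
  chloride contribution → 37.87 μm/a
  total first-year rate 44.37 μm/a
ISO 9223 Table 2 (carbon steel): 25 < 44.4 ≤ 50 μm/a ⇒ C3

C3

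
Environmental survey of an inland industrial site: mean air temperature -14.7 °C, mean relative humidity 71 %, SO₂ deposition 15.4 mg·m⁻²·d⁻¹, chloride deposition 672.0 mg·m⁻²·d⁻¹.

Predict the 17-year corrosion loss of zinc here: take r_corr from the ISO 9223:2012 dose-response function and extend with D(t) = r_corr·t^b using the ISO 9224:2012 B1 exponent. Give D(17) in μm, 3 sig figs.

D(17) = 8.03 μm

zinc: T≤10 °C ⇒ hinge +0.038·(-14.7−10) = -0.9386
  SO₂ term: 0.0129·15.4^0.44·exp(0.046·71-0.9386) = 0.4404
  Cl⁻ term: 0.0175·672.0^0.57·exp(0.008·71+0.085·-14.7) = 0.362
  sum: 0.4404 + 0.362 → r_corr = 0.8024 μm/a
Power-law: D(17) = r_corr · 17^0.813
  D(17) = 0.8024 × 17^0.813 = 0.8024 × 10.01 = 8.031 μm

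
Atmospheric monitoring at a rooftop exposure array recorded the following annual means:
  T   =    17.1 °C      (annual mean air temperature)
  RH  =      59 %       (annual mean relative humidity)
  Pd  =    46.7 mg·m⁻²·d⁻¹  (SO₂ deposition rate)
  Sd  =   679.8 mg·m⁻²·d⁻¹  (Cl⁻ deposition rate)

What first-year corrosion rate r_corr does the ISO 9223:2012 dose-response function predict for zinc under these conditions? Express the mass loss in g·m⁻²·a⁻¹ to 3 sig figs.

r_corr = 39.8 g·m⁻²·a⁻¹

zinc: f(T) = -0.071·(T−10) [T>10 °C] = -0.5041
  sulphur-dioxide contribution → 0.638 μm/a
  chloride contribution → 4.94 μm/a
  ⇒ r_corr(zinc) = 5.578 μm/a
Convert to mass loss: 5.578 μm/a × 7.14 g/cm³ = 39.83 g·m⁻²·a⁻¹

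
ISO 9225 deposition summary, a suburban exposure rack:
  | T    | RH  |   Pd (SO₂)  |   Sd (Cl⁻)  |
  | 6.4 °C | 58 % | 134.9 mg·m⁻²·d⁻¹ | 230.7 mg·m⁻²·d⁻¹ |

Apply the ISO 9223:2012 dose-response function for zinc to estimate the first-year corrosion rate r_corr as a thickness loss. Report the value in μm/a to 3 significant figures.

zinc: T≤10 °C ⇒ hinge +0.038·(6.4−10) = -0.1368
  Pd branch = 0.0129·Pd^0.44·e^(0.046·RH+f) = 1.403 μm/a
  Sd branch = 0.0175·Sd^0.57·e^(0.008·RH+0.085·T) = 1.066 μm/a
  r_corr = 1.403 + 1.066 = 2.469 μm/a

r_corr = 2.47 μm/a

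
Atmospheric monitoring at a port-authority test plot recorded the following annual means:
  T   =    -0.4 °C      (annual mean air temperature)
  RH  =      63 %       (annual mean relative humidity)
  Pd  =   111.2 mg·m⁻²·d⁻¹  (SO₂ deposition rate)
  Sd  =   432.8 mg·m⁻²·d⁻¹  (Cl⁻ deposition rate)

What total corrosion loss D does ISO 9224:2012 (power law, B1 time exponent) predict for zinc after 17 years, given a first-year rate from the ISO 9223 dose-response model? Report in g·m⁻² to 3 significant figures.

D(17) = 153 g·m⁻²

zinc: temperature factor f = +0.038·(-10.4) = -0.3952
  SO₂ term: 0.0129·111.2^0.44·exp(0.046·63-0.3952) = 1.253
  Cl⁻ term: 0.0175·432.8^0.57·exp(0.008·63+0.085·-0.4) = 0.8909
  r_corr = 1.253 + 0.8909 = 2.144 μm/a
Long-term exponent b (ISO 9224 Table 2, B1) = 0.813
  D(17) = 2.144 × 17^0.813 = 2.144 × 10.01 = 21.45 μm
  Mass loss = 21.45 μm × 7.14 g/cm³ = 153.2 g·m⁻²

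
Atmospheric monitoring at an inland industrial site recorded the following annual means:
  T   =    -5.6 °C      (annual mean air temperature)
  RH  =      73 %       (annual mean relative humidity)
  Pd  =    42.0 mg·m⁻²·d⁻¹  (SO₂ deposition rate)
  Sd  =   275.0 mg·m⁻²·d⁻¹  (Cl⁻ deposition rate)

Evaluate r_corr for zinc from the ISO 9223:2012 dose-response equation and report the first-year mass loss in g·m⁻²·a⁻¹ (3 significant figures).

zinc: T≤10 °C ⇒ hinge +0.038·(-5.6−10) = -0.5928
  sulphur-dioxide contribution → 1.061 μm/a
  chloride contribution → 0.479 μm/a
  ⇒ r_corr(zinc) = 1.54 μm/a
Convert to mass loss: 1.54 μm/a × 7.14 g/cm³ = 11 g·m⁻²·a⁻¹

r_corr = 11.0 g·m⁻²·a⁻¹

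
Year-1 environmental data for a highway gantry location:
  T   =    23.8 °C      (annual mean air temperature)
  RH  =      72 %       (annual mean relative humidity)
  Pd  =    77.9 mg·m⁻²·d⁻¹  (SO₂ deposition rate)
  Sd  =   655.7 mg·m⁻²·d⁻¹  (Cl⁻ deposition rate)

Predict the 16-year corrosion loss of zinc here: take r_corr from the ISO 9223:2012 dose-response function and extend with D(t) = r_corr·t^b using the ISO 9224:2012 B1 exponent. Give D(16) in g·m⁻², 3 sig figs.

D(16) = 707 g·m⁻²

zinc: temperature factor f = -0.071·(13.8) = -0.9798
  Pd branch = 0.0129·Pd^0.44·e^(0.046·RH+f) = 0.9031 μm/a
  Cl⁻ term: 0.0175·655.7^0.57·exp(0.008·72+0.085·23.8) = 9.491
  sum: 0.9031 + 9.491 → r_corr = 10.39 μm/a
Long-term exponent b (ISO 9224 Table 2, B1) = 0.813
  D(16) = 10.39 × 16^0.813 = 10.39 × 9.527 = 99.02 μm
  Mass loss = 99.02 μm × 7.14 g/cm³ = 707 g·m⁻²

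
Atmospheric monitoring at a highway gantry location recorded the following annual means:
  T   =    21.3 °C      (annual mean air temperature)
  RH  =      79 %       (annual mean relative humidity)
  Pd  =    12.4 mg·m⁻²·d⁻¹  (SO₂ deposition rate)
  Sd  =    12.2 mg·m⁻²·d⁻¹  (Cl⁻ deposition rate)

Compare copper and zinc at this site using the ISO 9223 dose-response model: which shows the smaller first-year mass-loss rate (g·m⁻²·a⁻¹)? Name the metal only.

zinc

copper: f(T) = -0.080·(T−10) [T>10 °C] = -0.9040
  Pd branch = 0.0053·Pd^0.26·e^(0.059·RH+f) = 0.4367 μm/a
  Sd branch = 0.01025·Sd^0.27·e^(0.036·RH+0.049·T) = 0.9828 μm/a
  sum: 0.4367 + 0.9828 → r_corr = 1.419 μm/a
  mass loss = 1.419 μm/a × 8.96 g/cm³ = 12.72 g·m⁻²·a⁻¹
zinc: f(T) = -0.071·(T−10) [T>10 °C] = -0.8023
  SO₂ term: 0.0129·12.4^0.44·exp(0.046·79-0.8023) = 0.663
  Sd branch = 0.0175·Sd^0.57·e^(0.008·RH+0.085·T) = 0.8376 μm/a
  r_corr = 0.663 + 0.8376 = 1.501 μm/a
  mass loss = 1.501 μm/a × 7.14 g/cm³ = 10.71 g·m⁻²·a⁻¹
Ordering by g·m⁻²·a⁻¹: copper (12.7) > zinc (10.7)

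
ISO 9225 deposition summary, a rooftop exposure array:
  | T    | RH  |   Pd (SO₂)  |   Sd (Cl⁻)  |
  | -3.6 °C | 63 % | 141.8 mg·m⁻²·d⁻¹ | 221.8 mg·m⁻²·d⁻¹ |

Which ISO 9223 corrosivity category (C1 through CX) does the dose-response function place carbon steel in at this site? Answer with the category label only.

carbon steel: f(T) = +0.150·(T−10) [T≤10 °C] = -2.0400
  SO₂ term: 1.77·141.8^0.52·exp(0.02·63-2.0400) = 10.67
  Sd branch = 0.102·Sd^0.62·e^(0.033·RH+0.04·T) = 20.11 μm/a
  r_corr = 10.67 + 20.11 = 30.78 μm/a
ISO 9223 Table 2 (carbon steel): 25 < 30.8 ≤ 50 μm/a ⇒ C3

C3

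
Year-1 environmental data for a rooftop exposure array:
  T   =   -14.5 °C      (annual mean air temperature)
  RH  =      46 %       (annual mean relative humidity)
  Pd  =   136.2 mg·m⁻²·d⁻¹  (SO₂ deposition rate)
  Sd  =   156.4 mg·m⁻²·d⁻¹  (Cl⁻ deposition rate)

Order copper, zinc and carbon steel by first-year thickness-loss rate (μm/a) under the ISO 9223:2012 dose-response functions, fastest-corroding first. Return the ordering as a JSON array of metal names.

["carbon steel", "zinc", "copper"]

copper: temperature factor f = +0.126·(-24.5) = -3.0870
  Pd branch = 0.0053·Pd^0.26·e^(0.059·RH+f) = 0.0131 μm/a
  Sd branch = 0.01025·Sd^0.27·e^(0.036·RH+0.049·T) = 0.1032 μm/a
  r_corr = 0.0131 + 0.1032 = 0.1163 μm/a
zinc: temperature factor f = +0.038·(-24.5) = -0.9310
  SO₂ term: 0.0129·136.2^0.44·exp(0.046·46-0.9310) = 0.3667
  Sd branch = 0.0175·Sd^0.57·e^(0.008·RH+0.085·T) = 0.1313 μm/a
  sum: 0.3667 + 0.1313 → r_corr = 0.498 μm/a
carbon steel: T≤10 °C ⇒ hinge +0.150·(-14.5−10) = -3.6750
  SO₂ term: 1.77·136.2^0.52·exp(0.02·46-3.6750) = 1.45
  Cl⁻ term: 0.102·156.4^0.62·exp(0.033·46+0.04·-14.5) = 5.976
  r_corr = 1.45 + 5.976 = 7.425 μm/a
Ordering by μm/a: carbon steel (7.43) > zinc (0.498) > copper (0.116)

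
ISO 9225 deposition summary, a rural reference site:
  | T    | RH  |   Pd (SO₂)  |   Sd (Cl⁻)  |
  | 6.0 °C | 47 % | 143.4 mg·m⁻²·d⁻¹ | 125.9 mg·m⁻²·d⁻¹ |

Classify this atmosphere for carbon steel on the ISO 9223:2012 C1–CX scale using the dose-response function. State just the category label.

carbon steel: temperature factor f = +0.150·(-4.0) = -0.6000
  Pd branch = 1.77·Pd^0.52·e^(0.02·RH+f) = 32.89 μm/a
  Sd branch = 0.102·Sd^0.62·e^(0.033·RH+0.04·T) = 12.26 μm/a
  r_corr = 32.89 + 12.26 = 45.15 μm/a
ISO 9223 Table 2 (carbon steel): 25 < 45.1 ≤ 50 μm/a ⇒ C3

C3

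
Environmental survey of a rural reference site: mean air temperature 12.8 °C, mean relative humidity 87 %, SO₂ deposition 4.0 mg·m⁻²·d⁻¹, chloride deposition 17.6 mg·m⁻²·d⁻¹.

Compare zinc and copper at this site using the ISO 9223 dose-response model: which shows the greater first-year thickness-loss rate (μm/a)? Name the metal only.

copper

zinc: T>10 °C ⇒ hinge -0.071·(12.8−10) = -0.1988
  SO₂ term: 0.0129·4.0^0.44·exp(0.046·87-0.1988) = 1.065
  Cl⁻ term: 0.0175·17.6^0.57·exp(0.008·87+0.085·12.8) = 0.5343
  sum: 1.065 + 0.5343 → r_corr = 1.599 μm/a
copper: temperature factor f = -0.080·(2.8) = -0.2240
  SO₂ term: 0.0053·4.0^0.26·exp(0.059·87-0.2240) = 1.03
  Cl⁻ term: 0.01025·17.6^0.27·exp(0.036·87+0.049·12.8) = 0.9541
  r_corr = 1.03 + 0.9541 = 1.984 μm/a
Ordering by μm/a: copper (1.98) > zinc (1.6)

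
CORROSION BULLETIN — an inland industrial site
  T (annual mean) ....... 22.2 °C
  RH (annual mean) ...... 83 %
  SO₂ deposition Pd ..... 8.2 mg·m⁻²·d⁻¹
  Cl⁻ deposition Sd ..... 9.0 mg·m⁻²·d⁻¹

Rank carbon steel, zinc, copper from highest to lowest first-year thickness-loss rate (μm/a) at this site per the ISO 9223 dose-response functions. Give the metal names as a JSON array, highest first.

["carbon steel", "copper", "zinc"]

carbon steel: T>10 °C ⇒ hinge -0.054·(22.2−10) = -0.6588
  SO₂ term: 1.77·8.2^0.52·exp(0.02·83-0.6588) = 14.39
  Sd branch = 0.102·Sd^0.62·e^(0.033·RH+0.04·T) = 14.98 μm/a
  r_corr = 14.39 + 14.98 = 29.36 μm/a
zinc: temperature factor f = -0.071·(12.2) = -0.8662
  Pd branch = 0.0129·Pd^0.44·e^(0.046·RH+f) = 0.6232 μm/a
  Sd branch = 0.0175·Sd^0.57·e^(0.008·RH+0.085·T) = 0.7849 μm/a
  r_corr = 0.6232 + 0.7849 = 1.408 μm/a
copper: T>10 °C ⇒ hinge -0.080·(22.2−10) = -0.9760
  Pd branch = 0.0053·Pd^0.26·e^(0.059·RH+f) = 0.4621 μm/a
  Sd branch = 0.01025·Sd^0.27·e^(0.036·RH+0.049·T) = 1.093 μm/a
  r_corr = 0.4621 + 1.093 = 1.555 μm/a
Ordering by μm/a: carbon steel (29.4) > copper (1.55) > zinc (1.41)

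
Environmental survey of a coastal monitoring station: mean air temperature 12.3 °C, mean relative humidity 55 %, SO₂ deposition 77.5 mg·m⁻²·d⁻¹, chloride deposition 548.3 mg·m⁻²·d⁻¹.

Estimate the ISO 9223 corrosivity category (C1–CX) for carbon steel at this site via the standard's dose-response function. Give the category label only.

C5

carbon steel: temperature factor f = -0.054·(2.3) = -0.1242
  Pd branch = 1.77·Pd^0.52·e^(0.02·RH+f) = 45.1 μm/a
  Cl⁻ term: 0.102·548.3^0.62·exp(0.033·55+0.04·12.3) = 51.13
  sum: 45.1 + 51.13 → r_corr = 96.24 μm/a
Category bounds: 80…200 μm/a bracket r_corr ⇒ C5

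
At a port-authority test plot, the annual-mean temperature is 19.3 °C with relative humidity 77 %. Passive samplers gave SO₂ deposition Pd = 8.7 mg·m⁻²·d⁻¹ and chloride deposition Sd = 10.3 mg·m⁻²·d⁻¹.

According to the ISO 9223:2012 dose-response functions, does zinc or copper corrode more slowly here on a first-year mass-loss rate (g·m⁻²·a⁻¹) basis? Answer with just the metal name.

zinc

zinc: f(T) = -0.071·(T−10) [T>10 °C] = -0.6603
  Pd branch = 0.0129·Pd^0.44·e^(0.046·RH+f) = 0.5963 μm/a
  Cl⁻ term: 0.0175·10.3^0.57·exp(0.008·77+0.085·19.3) = 0.6315
  sum: 0.5963 + 0.6315 → r_corr = 1.228 μm/a
  mass loss = 1.228 μm/a × 7.14 g/cm³ = 8.766 g·m⁻²·a⁻¹
copper: f(T) = -0.080·(T−10) [T>10 °C] = -0.7440
  Pd branch = 0.0053·Pd^0.26·e^(0.059·RH+f) = 0.4154 μm/a
  Sd branch = 0.01025·Sd^0.27·e^(0.036·RH+0.049·T) = 0.7921 μm/a
  sum: 0.4154 + 0.7921 → r_corr = 1.207 μm/a
  mass loss = 1.207 μm/a × 8.96 g/cm³ = 10.82 g·m⁻²·a⁻¹
Ordering by g·m⁻²·a⁻¹: copper (10.8) > zinc (8.77)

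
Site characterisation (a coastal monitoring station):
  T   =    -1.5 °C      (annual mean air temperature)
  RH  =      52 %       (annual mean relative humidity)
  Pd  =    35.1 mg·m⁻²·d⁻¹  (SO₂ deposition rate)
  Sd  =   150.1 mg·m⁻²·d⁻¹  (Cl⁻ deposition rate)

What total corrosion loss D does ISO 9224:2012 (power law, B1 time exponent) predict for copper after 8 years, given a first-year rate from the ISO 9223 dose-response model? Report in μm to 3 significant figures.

copper: temperature factor f = +0.126·(-11.5) = -1.4490
  sulphur-dioxide contribution → 0.06748 μm/a
  chloride contribution → 0.2396 μm/a
  ⇒ r_corr(copper) = 0.307 μm/a
ISO 9224: D(t) = r_corr · t^b with b = 0.667 (copper, B1)
  D(8) = 0.307 × 8^0.667 = 0.307 × 4.003 = 1.229 μm

D(8) = 1.23 μm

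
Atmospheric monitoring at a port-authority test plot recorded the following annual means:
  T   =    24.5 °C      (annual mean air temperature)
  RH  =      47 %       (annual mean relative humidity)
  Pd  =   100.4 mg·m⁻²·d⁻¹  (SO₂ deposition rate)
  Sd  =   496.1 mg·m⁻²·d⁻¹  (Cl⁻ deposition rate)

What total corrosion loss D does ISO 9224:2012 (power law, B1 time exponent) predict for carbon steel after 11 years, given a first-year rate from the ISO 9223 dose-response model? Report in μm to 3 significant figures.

D(11) = 290 μm

carbon steel: T>10 °C ⇒ hinge -0.054·(24.5−10) = -0.7830
  Pd branch = 1.77·Pd^0.52·e^(0.02·RH+f) = 22.75 μm/a
  Sd branch = 0.102·Sd^0.62·e^(0.033·RH+0.04·T) = 60.12 μm/a
  r_corr = 22.75 + 60.12 = 82.88 μm/a
Long-term exponent b (ISO 9224 Table 2, B1) = 0.523
  D(11) = 82.88 × 11^0.523 = 82.88 × 3.505 = 290.5 μm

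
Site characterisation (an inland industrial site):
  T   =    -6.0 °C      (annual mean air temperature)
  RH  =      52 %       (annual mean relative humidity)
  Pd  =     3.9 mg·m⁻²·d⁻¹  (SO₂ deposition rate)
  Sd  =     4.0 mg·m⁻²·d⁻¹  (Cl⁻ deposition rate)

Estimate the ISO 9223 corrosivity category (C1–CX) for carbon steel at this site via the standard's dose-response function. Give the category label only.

C2

carbon steel: T≤10 °C ⇒ hinge +0.150·(-6.0−10) = -2.4000
  SO₂ term: 1.77·3.9^0.52·exp(0.02·52-2.4000) = 0.9219
  Sd branch = 0.102·Sd^0.62·e^(0.033·RH+0.04·T) = 1.054 μm/a
  r_corr = 0.9219 + 1.054 = 1.976 μm/a
Category bounds: 1.3…25 μm/a bracket r_corr ⇒ C2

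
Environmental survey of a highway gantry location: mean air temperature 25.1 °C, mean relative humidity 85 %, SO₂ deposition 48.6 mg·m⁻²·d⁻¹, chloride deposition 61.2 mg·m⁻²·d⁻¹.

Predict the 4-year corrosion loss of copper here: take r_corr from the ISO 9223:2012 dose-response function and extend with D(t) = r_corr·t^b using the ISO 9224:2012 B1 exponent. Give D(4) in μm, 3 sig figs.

D(4) = 7.38 μm

copper: T>10 °C ⇒ hinge -0.080·(25.1−10) = -1.2080
  Pd branch = 0.0053·Pd^0.26·e^(0.059·RH+f) = 0.6549 μm/a
  Cl⁻ term: 0.01025·61.2^0.27·exp(0.036·85+0.049·25.1) = 2.271
  sum: 0.6549 + 2.271 → r_corr = 2.926 μm/a
ISO 9224: D(t) = r_corr · t^b with b = 0.667 (copper, B1)
  D(4) = 2.926 × 4^0.667 = 2.926 × 2.521 = 7.376 μm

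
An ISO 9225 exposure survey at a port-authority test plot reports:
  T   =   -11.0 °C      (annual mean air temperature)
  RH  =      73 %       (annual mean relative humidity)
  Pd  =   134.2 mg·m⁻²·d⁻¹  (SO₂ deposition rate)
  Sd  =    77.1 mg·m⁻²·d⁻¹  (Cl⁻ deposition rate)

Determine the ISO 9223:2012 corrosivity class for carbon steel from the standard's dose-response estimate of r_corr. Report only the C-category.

C2

carbon steel: T≤10 °C ⇒ hinge +0.150·(-11.0−10) = -3.1500
  sulphur-dioxide contribution → 4.173 μm/a
  chloride contribution → 10.81 μm/a
  ⇒ r_corr(carbon steel) = 14.98 μm/a
Category bounds: 1.3…25 μm/a bracket r_corr ⇒ C2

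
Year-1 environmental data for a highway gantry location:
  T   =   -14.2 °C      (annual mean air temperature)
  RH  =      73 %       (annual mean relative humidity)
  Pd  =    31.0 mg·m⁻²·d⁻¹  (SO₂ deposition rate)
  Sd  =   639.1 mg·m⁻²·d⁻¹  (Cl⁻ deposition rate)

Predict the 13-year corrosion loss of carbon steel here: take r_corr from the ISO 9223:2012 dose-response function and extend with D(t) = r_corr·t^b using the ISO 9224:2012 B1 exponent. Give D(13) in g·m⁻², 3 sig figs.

carbon steel: T≤10 °C ⇒ hinge +0.150·(-14.2−10) = -3.6300
  sulphur-dioxide contribution → 1.205 μm/a
  chloride contribution → 35.28 μm/a
  ⇒ r_corr(carbon steel) = 36.49 μm/a
Long-term exponent b (ISO 9224 Table 2, B1) = 0.523
  D(13) = 36.49 × 13^0.523 = 36.49 × 3.825 = 139.6 μm
  Mass loss = 139.6 μm × 7.85 g/cm³ = 1096 g·m⁻²

D(13) = 1.10e+03 g·m⁻²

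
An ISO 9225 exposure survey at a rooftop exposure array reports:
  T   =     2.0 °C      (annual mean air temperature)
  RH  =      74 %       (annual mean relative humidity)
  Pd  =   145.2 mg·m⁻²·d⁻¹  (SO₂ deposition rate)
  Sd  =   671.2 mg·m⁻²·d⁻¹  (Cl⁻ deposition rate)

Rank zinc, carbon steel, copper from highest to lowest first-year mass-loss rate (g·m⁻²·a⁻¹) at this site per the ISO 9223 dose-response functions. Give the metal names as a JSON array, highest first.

zinc: f(T) = +0.038·(T−10) [T≤10 °C] = -0.3040
  sulphur-dioxide contribution → 2.56 μm/a
  chloride contribution → 1.532 μm/a
  ⇒ r_corr(zinc) = 4.092 μm/a
  mass loss = 4.092 μm/a × 7.14 g/cm³ = 29.21 g·m⁻²·a⁻¹
carbon steel: f(T) = +0.150·(T−10) [T≤10 °C] = -1.2000
  sulphur-dioxide contribution → 31.17 μm/a
  chloride contribution → 71.87 μm/a
  ⇒ r_corr(carbon steel) = 103 μm/a
  mass loss = 103 μm/a × 7.85 g/cm³ = 808.9 g·m⁻²·a⁻¹
copper: f(T) = +0.126·(T−10) [T≤10 °C] = -1.0080
  sulphur-dioxide contribution → 0.5556 μm/a
  chloride contribution → 0.9408 μm/a
  ⇒ r_corr(copper) = 1.496 μm/a
  mass loss = 1.496 μm/a × 8.96 g/cm³ = 13.41 g·m⁻²·a⁻¹
Ordering by g·m⁻²·a⁻¹: carbon steel (809) > zinc (29.2) > copper (13.4)

["carbon steel", "zinc", "copper"]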